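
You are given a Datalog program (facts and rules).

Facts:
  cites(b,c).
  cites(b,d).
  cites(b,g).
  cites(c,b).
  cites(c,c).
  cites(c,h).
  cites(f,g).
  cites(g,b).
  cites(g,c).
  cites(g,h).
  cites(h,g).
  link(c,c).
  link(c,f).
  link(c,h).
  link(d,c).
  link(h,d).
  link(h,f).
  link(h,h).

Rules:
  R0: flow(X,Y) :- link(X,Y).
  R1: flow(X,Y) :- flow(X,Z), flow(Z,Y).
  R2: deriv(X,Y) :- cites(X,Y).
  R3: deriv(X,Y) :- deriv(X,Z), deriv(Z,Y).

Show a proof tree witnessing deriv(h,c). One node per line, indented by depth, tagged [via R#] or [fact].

deriv(h,c)  [via R3]
  deriv(h,g)  [via R2]
    cites(h,g)  [fact]
  deriv(g,c)  [via R2]
    cites(g,c)  [fact]

round 1: derive deriv(b,c) via R2 from cites(b,c)
round 1: derive deriv(b,d) via R2 from cites(b,d)
round 1: derive deriv(b,g) via R2 from cites(b,g)
round 1: derive deriv(c,b) via R2 from cites(c,b)
round 1: derive deriv(c,c) via R2 from cites(c,c)
round 1: derive deriv(c,h) via R2 from cites(c,h)
round 1: derive deriv(f,g) via R2 from cites(f,g)
round 1: derive deriv(g,b) via R2 from cites(g,b)
round 1: derive deriv(g,c) via R2 from cites(g,c)
round 1: derive deriv(g,h) via R2 from cites(g,h)
round 1: derive deriv(h,g) via R2 from cites(h,g)
round 2: derive deriv(b,b) via R3 from deriv(b,c), deriv(c,b)
round 2: derive deriv(b,h) via R3 from deriv(b,c), deriv(c,h)
round 2: derive deriv(c,d) via R3 from deriv(c,b), deriv(b,d)
round 2: derive deriv(c,g) via R3 from deriv(c,b), deriv(b,g)
round 2: derive deriv(f,b) via R3 from deriv(f,g), deriv(g,b)
round 2: derive deriv(f,c) via R3 from deriv(f,g), deriv(g,c)
round 2: derive deriv(f,h) via R3 from deriv(f,g), deriv(g,h)
round 2: derive deriv(g,d) via R3 from deriv(g,b), deriv(b,d)
round 2: derive deriv(g,g) via R3 from deriv(g,b), deriv(b,g)
round 2: derive deriv(h,b) via R3 from deriv(h,g), deriv(g,b)
round 2: derive deriv(h,c) via R3 from deriv(h,g), deriv(g,c)
round 2: derive deriv(h,h) via R3 from deriv(h,g), deriv(g,h)
round 3: derive deriv(f,d) via R3 from deriv(f,b), deriv(b,d)
round 3: derive deriv(h,d) via R3 from deriv(h,b), deriv(b,d)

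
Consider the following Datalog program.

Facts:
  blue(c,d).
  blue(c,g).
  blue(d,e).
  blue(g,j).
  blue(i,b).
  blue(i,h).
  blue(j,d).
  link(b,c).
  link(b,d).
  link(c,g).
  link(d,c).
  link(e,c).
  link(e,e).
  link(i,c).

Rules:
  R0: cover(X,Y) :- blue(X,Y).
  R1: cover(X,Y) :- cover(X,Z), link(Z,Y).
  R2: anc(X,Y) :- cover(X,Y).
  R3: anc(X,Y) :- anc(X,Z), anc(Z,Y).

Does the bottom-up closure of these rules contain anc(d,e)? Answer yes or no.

round 1: derive cover(c,d) via R0 from blue(c,d)
round 1: derive cover(c,g) via R0 from blue(c,g)
round 1: derive cover(d,e) via R0 from blue(d,e)
round 1: derive cover(g,j) via R0 from blue(g,j)
round 1: derive cover(i,b) via R0 from blue(i,b)
round 1: derive cover(i,h) via R0 from blue(i,h)
round 1: derive cover(j,d) via R0 from blue(j,d)
round 2: derive cover(c,c) via R1 from cover(c,d), link(d,c)
round 2: derive cover(d,c) via R1 from cover(d,e), link(e,c)
round 2: derive cover(i,c) via R1 from cover(i,b), link(b,c)
round 2: derive cover(i,d) via R1 from cover(i,b), link(b,d)
round 2: derive cover(j,c) via R1 from cover(j,d), link(d,c)
round 2: derive anc(c,d) via R2 from cover(c,d)
round 2: derive anc(c,g) via R2 from cover(c,g)
round 2: derive anc(d,e) via R2 from cover(d,e)
round 2: derive anc(g,j) via R2 from cover(g,j)
round 2: derive anc(i,b) via R2 from cover(i,b)
round 2: derive anc(i,h) via R2 from cover(i,h)
round 2: derive anc(j,d) via R2 from cover(j,d)
round 3: derive cover(d,g) via R1 from cover(d,c), link(c,g)
round 3: derive cover(i,g) via R1 from cover(i,c), link(c,g)
round 3: derive cover(j,g) via R1 from cover(j,c), link(c,g)
round 3: derive anc(c,c) via R2 from cover(c,c)
round 3: derive anc(d,c) via R2 from cover(d,c)
round 3: derive anc(i,c) via R2 from cover(i,c)
round 3: derive anc(i,d) via R2 from cover(i,d)
round 3: derive anc(j,c) via R2 from cover(j,c)
round 3: derive anc(c,e) via R3 from anc(c,d), anc(d,e)
round 3: derive anc(c,j) via R3 from anc(c,g), anc(g,j)
round 3: derive anc(g,d) via R3 from anc(g,j), anc(j,d)
round 3: derive anc(j,e) via R3 from anc(j,d), anc(d,e)
round 4: derive anc(d,g) via R2 from cover(d,g)
round 4: derive anc(i,g) via R2 from cover(i,g)
round 4: derive anc(j,g) via R2 from cover(j,g)
round 4: derive anc(d,d) via R3 from anc(d,c), anc(c,d)
round 4: derive anc(d,j) via R3 from anc(d,c), anc(c,j)
round 4: derive anc(g,c) via R3 from anc(g,d), anc(d,c)
round 4: derive anc(g,e) via R3 from anc(g,d), anc(d,e)
round 4: derive anc(i,e) via R3 from anc(i,c), anc(c,e)
round 4: derive anc(i,j) via R3 from anc(i,c), anc(c,j)
round 4: derive anc(j,j) via R3 from anc(j,c), anc(c,j)
round 5: derive anc(g,g) via R3 from anc(g,c), anc(c,g)

yes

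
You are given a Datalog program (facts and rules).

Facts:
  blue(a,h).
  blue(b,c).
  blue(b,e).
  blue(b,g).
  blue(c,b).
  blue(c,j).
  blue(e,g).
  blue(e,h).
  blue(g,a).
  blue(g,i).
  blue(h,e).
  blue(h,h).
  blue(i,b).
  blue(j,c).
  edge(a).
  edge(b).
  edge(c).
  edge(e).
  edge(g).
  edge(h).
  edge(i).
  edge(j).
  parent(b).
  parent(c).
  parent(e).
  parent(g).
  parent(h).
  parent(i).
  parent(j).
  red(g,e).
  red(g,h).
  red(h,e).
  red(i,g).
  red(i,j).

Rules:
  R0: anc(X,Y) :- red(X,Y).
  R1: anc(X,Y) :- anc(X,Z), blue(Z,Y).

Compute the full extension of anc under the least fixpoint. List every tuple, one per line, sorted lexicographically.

anc(g,a)
anc(g,b)
anc(g,c)
anc(g,e)
anc(g,g)
anc(g,h)
anc(g,i)
anc(g,j)
anc(h,a)
anc(h,b)
anc(h,c)
anc(h,e)
anc(h,g)
anc(h,h)
anc(h,i)
anc(h,j)
anc(i,a)
anc(i,b)
anc(i,c)
anc(i,e)
anc(i,g)
anc(i,h)
anc(i,i)
anc(i,j)

round 1: derive anc(g,e) via R0 from red(g,e)
round 1: derive anc(g,h) via R0 from red(g,h)
round 1: derive anc(h,e) via R0 from red(h,e)
round 1: derive anc(i,g) via R0 from red(i,g)
round 1: derive anc(i,j) via R0 from red(i,j)
round 2: derive anc(g,g) via R1 from anc(g,e), blue(e,g)
round 2: derive anc(h,g) via R1 from anc(h,e), blue(e,g)
round 2: derive anc(h,h) via R1 from anc(h,e), blue(e,h)
round 2: derive anc(i,a) via R1 from anc(i,g), blue(g,a)
round 2: derive anc(i,c) via R1 from anc(i,j), blue(j,c)
round 2: derive anc(i,i) via R1 from anc(i,g), blue(g,i)
round 3: derive anc(g,a) via R1 from anc(g,g), blue(g,a)
round 3: derive anc(g,i) via R1 from anc(g,g), blue(g,i)
round 3: derive anc(h,a) via R1 from anc(h,g), blue(g,a)
round 3: derive anc(h,i) via R1 from anc(h,g), blue(g,i)
round 3: derive anc(i,b) via R1 from anc(i,c), blue(c,b)
round 3: derive anc(i,h) via R1 from anc(i,a), blue(a,h)
round 4: derive anc(g,b) via R1 from anc(g,i), blue(i,b)
round 4: derive anc(h,b) via R1 from anc(h,i), blue(i,b)
round 4: derive anc(i,e) via R1 from anc(i,b), blue(b,e)
round 5: derive anc(g,c) via R1 from anc(g,b), blue(b,c)
round 5: derive anc(h,c) via R1 from anc(h,b), blue(b,c)
round 6: derive anc(g,j) via R1 from anc(g,c), blue(c,j)
round 6: derive anc(h,j) via R1 from anc(h,c), blue(c,j)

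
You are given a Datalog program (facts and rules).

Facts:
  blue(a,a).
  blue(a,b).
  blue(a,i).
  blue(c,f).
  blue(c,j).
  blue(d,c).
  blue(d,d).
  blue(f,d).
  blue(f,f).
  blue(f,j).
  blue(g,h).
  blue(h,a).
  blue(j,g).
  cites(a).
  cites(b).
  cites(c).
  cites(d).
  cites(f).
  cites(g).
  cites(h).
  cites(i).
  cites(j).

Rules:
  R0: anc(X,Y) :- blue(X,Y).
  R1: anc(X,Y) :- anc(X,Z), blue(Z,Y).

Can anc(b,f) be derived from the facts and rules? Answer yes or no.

no

round 1: derive anc(a,a) via R0 from blue(a,a)
round 1: derive anc(a,b) via R0 from blue(a,b)
round 1: derive anc(a,i) via R0 from blue(a,i)
round 1: derive anc(c,f) via R0 from blue(c,f)
round 1: derive anc(c,j) via R0 from blue(c,j)
round 1: derive anc(d,c) via R0 from blue(d,c)
round 1: derive anc(d,d) via R0 from blue(d,d)
round 1: derive anc(f,d) via R0 from blue(f,d)
round 1: derive anc(f,f) via R0 from blue(f,f)
round 1: derive anc(f,j) via R0 from blue(f,j)
round 1: derive anc(g,h) via R0 from blue(g,h)
round 1: derive anc(h,a) via R0 from blue(h,a)
round 1: derive anc(j,g) via R0 from blue(j,g)
round 2: derive anc(c,d) via R1 from anc(c,f), blue(f,d)
round 2: derive anc(c,g) via R1 from anc(c,j), blue(j,g)
round 2: derive anc(d,f) via R1 from anc(d,c), blue(c,f)
round 2: derive anc(d,j) via R1 from anc(d,c), blue(c,j)
round 2: derive anc(f,c) via R1 from anc(f,d), blue(d,c)
round 2: derive anc(f,g) via R1 from anc(f,j), blue(j,g)
round 2: derive anc(g,a) via R1 from anc(g,h), blue(h,a)
round 2: derive anc(h,b) via R1 from anc(h,a), blue(a,b)
round 2: derive anc(h,i) via R1 from anc(h,a), blue(a,i)
round 2: derive anc(j,h) via R1 from anc(j,g), blue(g,h)
round 3: derive anc(c,c) via R1 from anc(c,d), blue(d,c)
round 3: derive anc(c,h) via R1 from anc(c,g), blue(g,h)
round 3: derive anc(d,g) via R1 from anc(d,j), blue(j,g)
round 3: derive anc(f,h) via R1 from anc(f,g), blue(g,h)
round 3: derive anc(g,b) via R1 from anc(g,a), blue(a,b)
round 3: derive anc(g,i) via R1 from anc(g,a), blue(a,i)
round 3: derive anc(j,a) via R1 from anc(j,h), blue(h,a)
round 4: derive anc(c,a) via R1 from anc(c,h), blue(h,a)
round 4: derive anc(d,h) via R1 from anc(d,g), blue(g,h)
round 4: derive anc(f,a) via R1 from anc(f,h), blue(h,a)
round 4: derive anc(j,b) via R1 from anc(j,a), blue(a,b)
round 4: derive anc(j,i) via R1 from anc(j,a), blue(a,i)
round 5: derive anc(c,b) via R1 from anc(c,a), blue(a,b)
round 5: derive anc(c,i) via R1 from anc(c,a), blue(a,i)
round 5: derive anc(d,a) via R1 from anc(d,h), blue(h,a)
round 5: derive anc(f,b) via R1 from anc(f,a), blue(a,b)
round 5: derive anc(f,i) via R1 from anc(f,a), blue(a,i)
round 6: derive anc(d,b) via R1 from anc(d,a), blue(a,b)
round 6: derive anc(d,i) via R1 from anc(d,a), blue(a,i)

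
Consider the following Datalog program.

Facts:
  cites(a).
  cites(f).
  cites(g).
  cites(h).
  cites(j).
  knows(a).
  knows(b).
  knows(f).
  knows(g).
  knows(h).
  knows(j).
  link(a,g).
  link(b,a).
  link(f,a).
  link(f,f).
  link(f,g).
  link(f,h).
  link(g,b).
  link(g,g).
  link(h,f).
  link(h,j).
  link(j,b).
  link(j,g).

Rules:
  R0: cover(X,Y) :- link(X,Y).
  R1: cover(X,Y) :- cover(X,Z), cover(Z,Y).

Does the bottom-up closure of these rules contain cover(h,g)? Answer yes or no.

yes

round 1: derive cover(a,g) via R0 from link(a,g)
round 1: derive cover(b,a) via R0 from link(b,a)
round 1: derive cover(f,a) via R0 from link(f,a)
round 1: derive cover(f,f) via R0 from link(f,f)
round 1: derive cover(f,g) via R0 from link(f,g)
round 1: derive cover(f,h) via R0 from link(f,h)
round 1: derive cover(g,b) via R0 from link(g,b)
round 1: derive cover(g,g) via R0 from link(g,g)
round 1: derive cover(h,f) via R0 from link(h,f)
round 1: derive cover(h,j) via R0 from link(h,j)
round 1: derive cover(j,b) via R0 from link(j,b)
round 1: derive cover(j,g) via R0 from link(j,g)
round 2: derive cover(a,b) via R1 from cover(a,g), cover(g,b)
round 2: derive cover(b,g) via R1 from cover(b,a), cover(a,g)
round 2: derive cover(f,b) via R1 from cover(f,g), cover(g,b)
round 2: derive cover(f,j) via R1 from cover(f,h), cover(h,j)
round 2: derive cover(g,a) via R1 from cover(g,b), cover(b,a)
round 2: derive cover(h,a) via R1 from cover(h,f), cover(f,a)
round 2: derive cover(h,b) via R1 from cover(h,j), cover(j,b)
round 2: derive cover(h,g) via R1 from cover(h,f), cover(f,g)
round 2: derive cover(h,h) via R1 from cover(h,f), cover(f,h)
round 2: derive cover(j,a) via R1 from cover(j,b), cover(b,a)
round 3: derive cover(a,a) via R1 from cover(a,b), cover(b,a)
round 3: derive cover(b,b) via R1 from cover(b,a), cover(a,b)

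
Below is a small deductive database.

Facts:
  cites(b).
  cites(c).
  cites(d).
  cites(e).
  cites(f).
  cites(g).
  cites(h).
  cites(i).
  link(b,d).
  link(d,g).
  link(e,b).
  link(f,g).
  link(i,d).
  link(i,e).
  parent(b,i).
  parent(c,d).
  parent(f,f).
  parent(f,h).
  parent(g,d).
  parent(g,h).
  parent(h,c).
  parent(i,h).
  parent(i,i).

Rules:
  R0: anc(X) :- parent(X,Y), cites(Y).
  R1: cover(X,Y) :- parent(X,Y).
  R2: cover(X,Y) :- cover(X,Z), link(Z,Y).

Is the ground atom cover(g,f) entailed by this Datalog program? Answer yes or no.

round 1: derive cover(b,i) via R1 from parent(b,i)
round 1: derive cover(c,d) via R1 from parent(c,d)
round 1: derive cover(f,f) via R1 from parent(f,f)
round 1: derive cover(f,h) via R1 from parent(f,h)
round 1: derive cover(g,d) via R1 from parent(g,d)
round 1: derive cover(g,h) via R1 from parent(g,h)
round 1: derive cover(h,c) via R1 from parent(h,c)
round 1: derive cover(i,h) via R1 from parent(i,h)
round 1: derive cover(i,i) via R1 from parent(i,i)
round 2: derive cover(b,d) via R2 from cover(b,i), link(i,d)
round 2: derive cover(b,e) via R2 from cover(b,i), link(i,e)
round 2: derive cover(c,g) via R2 from cover(c,d), link(d,g)
round 2: derive cover(f,g) via R2 from cover(f,f), link(f,g)
round 2: derive cover(g,g) via R2 from cover(g,d), link(d,g)
round 2: derive cover(i,d) via R2 from cover(i,i), link(i,d)
round 2: derive cover(i,e) via R2 from cover(i,i), link(i,e)
round 3: derive cover(b,b) via R2 from cover(b,e), link(e,b)
round 3: derive cover(b,g) via R2 from cover(b,d), link(d,g)
round 3: derive cover(i,b) via R2 from cover(i,e), link(e,b)
round 3: derive cover(i,g) via R2 from cover(i,d), link(d,g)

no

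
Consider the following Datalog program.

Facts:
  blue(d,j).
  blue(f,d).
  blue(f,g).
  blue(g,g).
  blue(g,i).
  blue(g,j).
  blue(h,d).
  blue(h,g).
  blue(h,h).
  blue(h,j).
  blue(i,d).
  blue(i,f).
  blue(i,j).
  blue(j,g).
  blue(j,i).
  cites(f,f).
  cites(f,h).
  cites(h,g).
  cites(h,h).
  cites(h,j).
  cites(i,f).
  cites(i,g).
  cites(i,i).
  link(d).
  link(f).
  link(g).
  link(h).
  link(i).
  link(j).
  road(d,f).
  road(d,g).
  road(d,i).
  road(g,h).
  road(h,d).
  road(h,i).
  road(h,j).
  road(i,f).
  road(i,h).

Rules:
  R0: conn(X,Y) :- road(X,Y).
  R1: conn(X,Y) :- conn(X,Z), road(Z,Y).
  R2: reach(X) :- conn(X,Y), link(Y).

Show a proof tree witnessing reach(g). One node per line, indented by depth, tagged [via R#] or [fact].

reach(g)  [via R2]
  conn(g,h)  [via R0]
    road(g,h)  [fact]
  link(h)  [fact]

round 1: derive conn(d,f) via R0 from road(d,f)
round 1: derive conn(d,g) via R0 from road(d,g)
round 1: derive conn(d,i) via R0 from road(d,i)
round 1: derive conn(g,h) via R0 from road(g,h)
round 1: derive conn(h,d) via R0 from road(h,d)
round 1: derive conn(h,i) via R0 from road(h,i)
round 1: derive conn(h,j) via R0 from road(h,j)
round 1: derive conn(i,f) via R0 from road(i,f)
round 1: derive conn(i,h) via R0 from road(i,h)
round 2: derive conn(d,h) via R1 from conn(d,g), road(g,h)
round 2: derive conn(g,d) via R1 from conn(g,h), road(h,d)
round 2: derive conn(g,i) via R1 from conn(g,h), road(h,i)
round 2: derive conn(g,j) via R1 from conn(g,h), road(h,j)
round 2: derive conn(h,f) via R1 from conn(h,d), road(d,f)
round 2: derive conn(h,g) via R1 from conn(h,d), road(d,g)
round 2: derive conn(h,h) via R1 from conn(h,i), road(i,h)
round 2: derive conn(i,d) via R1 from conn(i,h), road(h,d)
round 2: derive conn(i,i) via R1 from conn(i,h), road(h,i)
round 2: derive conn(i,j) via R1 from conn(i,h), road(h,j)
round 2: derive reach(d) via R2 from conn(d,f), link(f)
round 2: derive reach(g) via R2 from conn(g,h), link(h)
round 2: derive reach(h) via R2 from conn(h,d), link(d)
round 2: derive reach(i) via R2 from conn(i,f), link(f)
round 3: derive conn(d,d) via R1 from conn(d,h), road(h,d)
round 3: derive conn(d,j) via R1 from conn(d,h), road(h,j)
round 3: derive conn(g,f) via R1 from conn(g,d), road(d,f)
round 3: derive conn(g,g) via R1 from conn(g,d), road(d,g)
round 3: derive conn(i,g) via R1 from conn(i,d), road(d,g)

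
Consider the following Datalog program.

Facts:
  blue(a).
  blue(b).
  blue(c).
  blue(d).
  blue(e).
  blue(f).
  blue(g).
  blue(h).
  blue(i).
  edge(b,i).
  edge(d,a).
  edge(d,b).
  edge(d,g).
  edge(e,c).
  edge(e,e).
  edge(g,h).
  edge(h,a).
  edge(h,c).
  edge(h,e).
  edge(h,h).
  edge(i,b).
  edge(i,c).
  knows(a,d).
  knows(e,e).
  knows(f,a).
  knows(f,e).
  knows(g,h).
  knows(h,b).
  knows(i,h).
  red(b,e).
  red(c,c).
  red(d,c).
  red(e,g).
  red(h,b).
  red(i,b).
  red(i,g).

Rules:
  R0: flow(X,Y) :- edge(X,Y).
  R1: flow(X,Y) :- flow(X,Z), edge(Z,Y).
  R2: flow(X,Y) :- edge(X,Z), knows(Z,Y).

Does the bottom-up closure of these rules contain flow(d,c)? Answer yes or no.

round 1: derive flow(b,i) via R0 from edge(b,i)
round 1: derive flow(d,a) via R0 from edge(d,a)
round 1: derive flow(d,b) via R0 from edge(d,b)
round 1: derive flow(d,g) via R0 from edge(d,g)
round 1: derive flow(e,c) via R0 from edge(e,c)
round 1: derive flow(e,e) via R0 from edge(e,e)
round 1: derive flow(g,h) via R0 from edge(g,h)
round 1: derive flow(h,a) via R0 from edge(h,a)
round 1: derive flow(h,c) via R0 from edge(h,c)
round 1: derive flow(h,e) via R0 from edge(h,e)
round 1: derive flow(h,h) via R0 from edge(h,h)
round 1: derive flow(i,b) via R0 from edge(i,b)
round 1: derive flow(i,c) via R0 from edge(i,c)
round 1: derive flow(b,h) via R2 from edge(b,i), knows(i,h)
round 1: derive flow(d,d) via R2 from edge(d,a), knows(a,d)
round 1: derive flow(d,h) via R2 from edge(d,g), knows(g,h)
round 1: derive flow(g,b) via R2 from edge(g,h), knows(h,b)
round 1: derive flow(h,b) via R2 from edge(h,h), knows(h,b)
round 1: derive flow(h,d) via R2 from edge(h,a), knows(a,d)
round 2: derive flow(b,a) via R1 from flow(b,h), edge(h,a)
round 2: derive flow(b,b) via R1 from flow(b,i), edge(i,b)
round 2: derive flow(b,c) via R1 from flow(b,h), edge(h,c)
round 2: derive flow(b,e) via R1 from flow(b,h), edge(h,e)
round 2: derive flow(d,c) via R1 from flow(d,h), edge(h,c)
round 2: derive flow(d,e) via R1 from flow(d,h), edge(h,e)
round 2: derive flow(d,i) via R1 from flow(d,b), edge(b,i)
round 2: derive flow(g,a) via R1 from flow(g,h), edge(h,a)
round 2: derive flow(g,c) via R1 from flow(g,h), edge(h,c)
round 2: derive flow(g,e) via R1 from flow(g,h), edge(h,e)
round 2: derive flow(g,i) via R1 from flow(g,b), edge(b,i)
round 2: derive flow(h,g) via R1 from flow(h,d), edge(d,g)
round 2: derive flow(h,i) via R1 from flow(h,b), edge(b,i)
round 2: derive flow(i,i) via R1 from flow(i,b), edge(b,i)

yes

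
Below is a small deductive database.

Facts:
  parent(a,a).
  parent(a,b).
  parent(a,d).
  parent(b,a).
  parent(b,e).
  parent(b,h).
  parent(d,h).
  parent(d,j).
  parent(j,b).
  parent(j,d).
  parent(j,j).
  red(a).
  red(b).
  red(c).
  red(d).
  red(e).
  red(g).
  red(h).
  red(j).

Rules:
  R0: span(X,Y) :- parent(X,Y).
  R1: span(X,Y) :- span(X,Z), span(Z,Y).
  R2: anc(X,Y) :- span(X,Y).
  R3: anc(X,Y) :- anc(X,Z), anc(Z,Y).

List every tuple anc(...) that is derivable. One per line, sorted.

anc(a,a)
anc(a,b)
anc(a,d)
anc(a,e)
anc(a,h)
anc(a,j)
anc(b,a)
anc(b,b)
anc(b,d)
anc(b,e)
anc(b,h)
anc(b,j)
anc(d,a)
anc(d,b)
anc(d,d)
anc(d,e)
anc(d,h)
anc(d,j)
anc(j,a)
anc(j,b)
anc(j,d)
anc(j,e)
anc(j,h)
anc(j,j)

round 1: derive span(a,a) via R0 from parent(a,a)
round 1: derive span(a,b) via R0 from parent(a,b)
round 1: derive span(a,d) via R0 from parent(a,d)
round 1: derive span(b,a) via R0 from parent(b,a)
round 1: derive span(b,e) via R0 from parent(b,e)
round 1: derive span(b,h) via R0 from parent(b,h)
round 1: derive span(d,h) via R0 from parent(d,h)
round 1: derive span(d,j) via R0 from parent(d,j)
round 1: derive span(j,b) via R0 from parent(j,b)
round 1: derive span(j,d) via R0 from parent(j,d)
round 1: derive span(j,j) via R0 from parent(j,j)
round 2: derive span(a,e) via R1 from span(a,b), span(b,e)
round 2: derive span(a,h) via R1 from span(a,b), span(b,h)
round 2: derive span(a,j) via R1 from span(a,d), span(d,j)
round 2: derive span(b,b) via R1 from span(b,a), span(a,b)
round 2: derive span(b,d) via R1 from span(b,a), span(a,d)
round 2: derive span(d,b) via R1 from span(d,j), span(j,b)
round 2: derive span(d,d) via R1 from span(d,j), span(j,d)
round 2: derive span(j,a) via R1 from span(j,b), span(b,a)
round 2: derive span(j,e) via R1 from span(j,b), span(b,e)
round 2: derive span(j,h) via R1 from span(j,b), span(b,h)
round 2: derive anc(a,a) via R2 from span(a,a)
round 2: derive anc(a,b) via R2 from span(a,b)
round 2: derive anc(a,d) via R2 from span(a,d)
round 2: derive anc(b,a) via R2 from span(b,a)
round 2: derive anc(b,e) via R2 from span(b,e)
round 2: derive anc(b,h) via R2 from span(b,h)
round 2: derive anc(d,h) via R2 from span(d,h)
round 2: derive anc(d,j) via R2 from span(d,j)
round 2: derive anc(j,b) via R2 from span(j,b)
round 2: derive anc(j,d) via R2 from span(j,d)
round 2: derive anc(j,j) via R2 from span(j,j)
round 3: derive span(b,j) via R1 from span(b,a), span(a,j)
round 3: derive span(d,a) via R1 from span(d,b), span(b,a)
round 3: derive span(d,e) via R1 from span(d,b), span(b,e)
round 3: derive anc(a,e) via R2 from span(a,e)
round 3: derive anc(a,h) via R2 from span(a,h)
round 3: derive anc(a,j) via R2 from span(a,j)
round 3: derive anc(b,b) via R2 from span(b,b)
round 3: derive anc(b,d) via R2 from span(b,d)
round 3: derive anc(d,b) via R2 from span(d,b)
round 3: derive anc(d,d) via R2 from span(d,d)
round 3: derive anc(j,a) via R2 from span(j,a)
round 3: derive anc(j,e) via R2 from span(j,e)
round 3: derive anc(j,h) via R2 from span(j,h)
round 4: derive anc(b,j) via R2 from span(b,j)
round 4: derive anc(d,a) via R2 from span(d,a)
round 4: derive anc(d,e) via R2 from span(d,e)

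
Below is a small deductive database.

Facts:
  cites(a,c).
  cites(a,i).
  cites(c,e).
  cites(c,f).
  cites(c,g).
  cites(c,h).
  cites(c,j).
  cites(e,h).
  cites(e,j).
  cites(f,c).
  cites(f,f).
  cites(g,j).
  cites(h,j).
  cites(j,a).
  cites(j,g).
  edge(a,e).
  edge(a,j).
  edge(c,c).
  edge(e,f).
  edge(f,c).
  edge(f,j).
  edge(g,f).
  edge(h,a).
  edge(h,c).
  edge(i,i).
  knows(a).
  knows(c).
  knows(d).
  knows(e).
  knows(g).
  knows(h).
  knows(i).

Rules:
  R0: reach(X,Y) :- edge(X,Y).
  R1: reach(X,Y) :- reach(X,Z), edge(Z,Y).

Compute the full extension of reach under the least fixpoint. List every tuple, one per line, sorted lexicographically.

reach(a,c)
reach(a,e)
reach(a,f)
reach(a,j)
reach(c,c)
reach(e,c)
reach(e,f)
reach(e,j)
reach(f,c)
reach(f,j)
reach(g,c)
reach(g,f)
reach(g,j)
reach(h,a)
reach(h,c)
reach(h,e)
reach(h,f)
reach(h,j)
reach(i,i)

round 1: derive reach(a,e) via R0 from edge(a,e)
round 1: derive reach(a,j) via R0 from edge(a,j)
round 1: derive reach(c,c) via R0 from edge(c,c)
round 1: derive reach(e,f) via R0 from edge(e,f)
round 1: derive reach(f,c) via R0 from edge(f,c)
round 1: derive reach(f,j) via R0 from edge(f,j)
round 1: derive reach(g,f) via R0 from edge(g,f)
round 1: derive reach(h,a) via R0 from edge(h,a)
round 1: derive reach(h,c) via R0 from edge(h,c)
round 1: derive reach(i,i) via R0 from edge(i,i)
round 2: derive reach(a,f) via R1 from reach(a,e), edge(e,f)
round 2: derive reach(e,c) via R1 from reach(e,f), edge(f,c)
round 2: derive reach(e,j) via R1 from reach(e,f), edge(f,j)
round 2: derive reach(g,c) via R1 from reach(g,f), edge(f,c)
round 2: derive reach(g,j) via R1 from reach(g,f), edge(f,j)
round 2: derive reach(h,e) via R1 from reach(h,a), edge(a,e)
round 2: derive reach(h,j) via R1 from reach(h,a), edge(a,j)
round 3: derive reach(a,c) via R1 from reach(a,f), edge(f,c)
round 3: derive reach(h,f) via R1 from reach(h,e), edge(e,f)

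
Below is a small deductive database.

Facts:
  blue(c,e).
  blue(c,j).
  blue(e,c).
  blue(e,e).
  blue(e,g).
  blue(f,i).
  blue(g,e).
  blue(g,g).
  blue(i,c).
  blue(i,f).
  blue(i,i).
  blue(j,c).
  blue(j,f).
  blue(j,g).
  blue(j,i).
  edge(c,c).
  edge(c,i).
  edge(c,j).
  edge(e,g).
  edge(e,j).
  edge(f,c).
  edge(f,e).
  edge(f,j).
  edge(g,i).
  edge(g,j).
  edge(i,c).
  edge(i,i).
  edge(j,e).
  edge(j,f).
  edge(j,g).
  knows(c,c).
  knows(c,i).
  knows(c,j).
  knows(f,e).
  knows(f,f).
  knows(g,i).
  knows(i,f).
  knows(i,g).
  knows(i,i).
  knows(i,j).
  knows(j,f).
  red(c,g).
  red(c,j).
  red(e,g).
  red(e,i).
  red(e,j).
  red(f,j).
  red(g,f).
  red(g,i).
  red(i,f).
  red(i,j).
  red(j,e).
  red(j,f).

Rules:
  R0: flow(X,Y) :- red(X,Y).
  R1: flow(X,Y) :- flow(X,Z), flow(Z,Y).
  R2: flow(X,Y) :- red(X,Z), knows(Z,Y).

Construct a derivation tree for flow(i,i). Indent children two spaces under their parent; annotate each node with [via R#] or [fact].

round 1: derive flow(c,g) via R0 from red(c,g)
round 1: derive flow(c,j) via R0 from red(c,j)
round 1: derive flow(e,g) via R0 from red(e,g)
round 1: derive flow(e,i) via R0 from red(e,i)
round 1: derive flow(e,j) via R0 from red(e,j)
round 1: derive flow(f,j) via R0 from red(f,j)
round 1: derive flow(g,f) via R0 from red(g,f)
round 1: derive flow(g,i) via R0 from red(g,i)
round 1: derive flow(i,f) via R0 from red(i,f)
round 1: derive flow(i,j) via R0 from red(i,j)
round 1: derive flow(j,e) via R0 from red(j,e)
round 1: derive flow(j,f) via R0 from red(j,f)
round 1: derive flow(c,f) via R2 from red(c,j), knows(j,f)
round 1: derive flow(c,i) via R2 from red(c,g), knows(g,i)
round 1: derive flow(e,f) via R2 from red(e,i), knows(i,f)
round 1: derive flow(f,f) via R2 from red(f,j), knows(j,f)
round 1: derive flow(g,e) via R2 from red(g,f), knows(f,e)
round 1: derive flow(g,g) via R2 from red(g,i), knows(i,g)
round 1: derive flow(g,j) via R2 from red(g,i), knows(i,j)
round 1: derive flow(i,e) via R2 from red(i,f), knows(f,e)
round 2: derive flow(c,e) via R1 from flow(c,g), flow(g,e)
round 2: derive flow(e,e) via R1 from flow(e,g), flow(g,e)
round 2: derive flow(f,e) via R1 from flow(f,j), flow(j,e)
round 2: derive flow(i,g) via R1 from flow(i,e), flow(e,g)
round 2: derive flow(i,i) via R1 from flow(i,e), flow(e,i)
round 2: derive flow(j,g) via R1 from flow(j,e), flow(e,g)
round 2: derive flow(j,i) via R1 from flow(j,e), flow(e,i)
round 2: derive flow(j,j) via R1 from flow(j,e), flow(e,j)
round 3: derive flow(f,g) via R1 from flow(f,e), flow(e,g)
round 3: derive flow(f,i) via R1 from flow(f,e), flow(e,i)

flow(i,i)  [via R1]
  flow(i,e)  [via R2]
    red(i,f)  [fact]
    knows(f,e)  [fact]
  flow(e,i)  [via R0]
    red(e,i)  [fact]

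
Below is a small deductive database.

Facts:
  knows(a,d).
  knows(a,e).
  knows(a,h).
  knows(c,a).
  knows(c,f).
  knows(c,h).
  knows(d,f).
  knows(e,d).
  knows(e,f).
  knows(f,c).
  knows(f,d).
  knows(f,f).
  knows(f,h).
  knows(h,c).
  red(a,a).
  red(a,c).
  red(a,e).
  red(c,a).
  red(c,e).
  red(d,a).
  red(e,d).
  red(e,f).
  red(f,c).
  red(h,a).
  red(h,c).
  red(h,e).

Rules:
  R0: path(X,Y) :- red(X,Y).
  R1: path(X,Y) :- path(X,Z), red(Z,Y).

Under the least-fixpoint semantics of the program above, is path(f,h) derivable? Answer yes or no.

round 1: derive path(a,a) via R0 from red(a,a)
round 1: derive path(a,c) via R0 from red(a,c)
round 1: derive path(a,e) via R0 from red(a,e)
round 1: derive path(c,a) via R0 from red(c,a)
round 1: derive path(c,e) via R0 from red(c,e)
round 1: derive path(d,a) via R0 from red(d,a)
round 1: derive path(e,d) via R0 from red(e,d)
round 1: derive path(e,f) via R0 from red(e,f)
round 1: derive path(f,c) via R0 from red(f,c)
round 1: derive path(h,a) via R0 from red(h,a)
round 1: derive path(h,c) via R0 from red(h,c)
round 1: derive path(h,e) via R0 from red(h,e)
round 2: derive path(a,d) via R1 from path(a,e), red(e,d)
round 2: derive path(a,f) via R1 from path(a,e), red(e,f)
round 2: derive path(c,c) via R1 from path(c,a), red(a,c)
round 2: derive path(c,d) via R1 from path(c,e), red(e,d)
round 2: derive path(c,f) via R1 from path(c,e), red(e,f)
round 2: derive path(d,c) via R1 from path(d,a), red(a,c)
round 2: derive path(d,e) via R1 from path(d,a), red(a,e)
round 2: derive path(e,a) via R1 from path(e,d), red(d,a)
round 2: derive path(e,c) via R1 from path(e,f), red(f,c)
round 2: derive path(f,a) via R1 from path(f,c), red(c,a)
round 2: derive path(f,e) via R1 from path(f,c), red(c,e)
round 2: derive path(h,d) via R1 from path(h,e), red(e,d)
round 2: derive path(h,f) via R1 from path(h,e), red(e,f)
round 3: derive path(d,d) via R1 from path(d,e), red(e,d)
round 3: derive path(d,f) via R1 from path(d,e), red(e,f)
round 3: derive path(e,e) via R1 from path(e,a), red(a,e)
round 3: derive path(f,d) via R1 from path(f,e), red(e,d)
round 3: derive path(f,f) via R1 from path(f,e), red(e,f)

no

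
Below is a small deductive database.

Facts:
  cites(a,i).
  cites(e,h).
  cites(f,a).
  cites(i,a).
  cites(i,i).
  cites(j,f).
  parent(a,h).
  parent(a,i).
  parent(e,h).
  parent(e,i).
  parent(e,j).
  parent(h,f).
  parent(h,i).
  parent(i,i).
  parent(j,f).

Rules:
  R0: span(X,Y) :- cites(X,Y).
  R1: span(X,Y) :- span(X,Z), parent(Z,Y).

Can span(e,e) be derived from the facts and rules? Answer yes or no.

no

round 1: derive span(a,i) via R0 from cites(a,i)
round 1: derive span(e,h) via R0 from cites(e,h)
round 1: derive span(f,a) via R0 from cites(f,a)
round 1: derive span(i,a) via R0 from cites(i,a)
round 1: derive span(i,i) via R0 from cites(i,i)
round 1: derive span(j,f) via R0 from cites(j,f)
round 2: derive span(e,f) via R1 from span(e,h), parent(h,f)
round 2: derive span(e,i) via R1 from span(e,h), parent(h,i)
round 2: derive span(f,h) via R1 from span(f,a), parent(a,h)
round 2: derive span(f,i) via R1 from span(f,a), parent(a,i)
round 2: derive span(i,h) via R1 from span(i,a), parent(a,h)
round 3: derive span(f,f) via R1 from span(f,h), parent(h,f)
round 3: derive span(i,f) via R1 from span(i,h), parent(h,f)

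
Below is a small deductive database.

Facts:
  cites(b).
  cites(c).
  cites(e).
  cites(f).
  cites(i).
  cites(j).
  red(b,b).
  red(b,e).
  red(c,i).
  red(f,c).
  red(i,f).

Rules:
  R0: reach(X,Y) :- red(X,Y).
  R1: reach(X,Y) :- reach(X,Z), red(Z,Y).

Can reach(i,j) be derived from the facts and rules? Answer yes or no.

round 1: derive reach(b,b) via R0 from red(b,b)
round 1: derive reach(b,e) via R0 from red(b,e)
round 1: derive reach(c,i) via R0 from red(c,i)
round 1: derive reach(f,c) via R0 from red(f,c)
round 1: derive reach(i,f) via R0 from red(i,f)
round 2: derive reach(c,f) via R1 from reach(c,i), red(i,f)
round 2: derive reach(f,i) via R1 from reach(f,c), red(c,i)
round 2: derive reach(i,c) via R1 from reach(i,f), red(f,c)
round 3: derive reach(c,c) via R1 from reach(c,f), red(f,c)
round 3: derive reach(f,f) via R1 from reach(f,i), red(i,f)
round 3: derive reach(i,i) via R1 from reach(i,c), red(c,i)

no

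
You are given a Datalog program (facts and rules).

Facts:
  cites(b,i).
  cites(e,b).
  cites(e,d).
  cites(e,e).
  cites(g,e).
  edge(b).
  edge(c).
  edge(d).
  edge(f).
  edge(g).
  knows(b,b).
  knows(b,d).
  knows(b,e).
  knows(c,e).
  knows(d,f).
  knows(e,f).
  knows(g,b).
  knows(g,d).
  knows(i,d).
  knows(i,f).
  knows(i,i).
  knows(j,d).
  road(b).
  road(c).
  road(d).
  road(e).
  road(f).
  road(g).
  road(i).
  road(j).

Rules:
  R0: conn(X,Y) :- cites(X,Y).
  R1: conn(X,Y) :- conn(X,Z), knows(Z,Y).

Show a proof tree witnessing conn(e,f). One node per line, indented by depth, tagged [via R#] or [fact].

round 1: derive conn(b,i) via R0 from cites(b,i)
round 1: derive conn(e,b) via R0 from cites(e,b)
round 1: derive conn(e,d) via R0 from cites(e,d)
round 1: derive conn(e,e) via R0 from cites(e,e)
round 1: derive conn(g,e) via R0 from cites(g,e)
round 2: derive conn(b,d) via R1 from conn(b,i), knows(i,d)
round 2: derive conn(b,f) via R1 from conn(b,i), knows(i,f)
round 2: derive conn(e,f) via R1 from conn(e,d), knows(d,f)
round 2: derive conn(g,f) via R1 from conn(g,e), knows(e,f)

conn(e,f)  [via R1]
  conn(e,d)  [via R0]
    cites(e,d)  [fact]
  knows(d,f)  [fact]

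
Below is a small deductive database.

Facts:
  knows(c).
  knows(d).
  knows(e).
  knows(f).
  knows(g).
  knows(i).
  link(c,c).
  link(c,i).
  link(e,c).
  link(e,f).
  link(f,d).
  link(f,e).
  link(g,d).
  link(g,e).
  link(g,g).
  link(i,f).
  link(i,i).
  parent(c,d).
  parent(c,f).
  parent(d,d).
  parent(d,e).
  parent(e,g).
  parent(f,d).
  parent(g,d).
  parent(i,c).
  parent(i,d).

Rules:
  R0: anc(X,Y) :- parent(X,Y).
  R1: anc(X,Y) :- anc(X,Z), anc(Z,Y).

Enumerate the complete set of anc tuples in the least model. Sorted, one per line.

anc(c,d)
anc(c,e)
anc(c,f)
anc(c,g)
anc(d,d)
anc(d,e)
anc(d,g)
anc(e,d)
anc(e,e)
anc(e,g)
anc(f,d)
anc(f,e)
anc(f,g)
anc(g,d)
anc(g,e)
anc(g,g)
anc(i,c)
anc(i,d)
anc(i,e)
anc(i,f)
anc(i,g)

round 1: derive anc(c,d) via R0 from parent(c,d)
round 1: derive anc(c,f) via R0 from parent(c,f)
round 1: derive anc(d,d) via R0 from parent(d,d)
round 1: derive anc(d,e) via R0 from parent(d,e)
round 1: derive anc(e,g) via R0 from parent(e,g)
round 1: derive anc(f,d) via R0 from parent(f,d)
round 1: derive anc(g,d) via R0 from parent(g,d)
round 1: derive anc(i,c) via R0 from parent(i,c)
round 1: derive anc(i,d) via R0 from parent(i,d)
round 2: derive anc(c,e) via R1 from anc(c,d), anc(d,e)
round 2: derive anc(d,g) via R1 from anc(d,e), anc(e,g)
round 2: derive anc(e,d) via R1 from anc(e,g), anc(g,d)
round 2: derive anc(f,e) via R1 from anc(f,d), anc(d,e)
round 2: derive anc(g,e) via R1 from anc(g,d), anc(d,e)
round 2: derive anc(i,e) via R1 from anc(i,d), anc(d,e)
round 2: derive anc(i,f) via R1 from anc(i,c), anc(c,f)
round 3: derive anc(c,g) via R1 from anc(c,d), anc(d,g)
round 3: derive anc(e,e) via R1 from anc(e,d), anc(d,e)
round 3: derive anc(f,g) via R1 from anc(f,d), anc(d,g)
round 3: derive anc(g,g) via R1 from anc(g,d), anc(d,g)
round 3: derive anc(i,g) via R1 from anc(i,d), anc(d,g)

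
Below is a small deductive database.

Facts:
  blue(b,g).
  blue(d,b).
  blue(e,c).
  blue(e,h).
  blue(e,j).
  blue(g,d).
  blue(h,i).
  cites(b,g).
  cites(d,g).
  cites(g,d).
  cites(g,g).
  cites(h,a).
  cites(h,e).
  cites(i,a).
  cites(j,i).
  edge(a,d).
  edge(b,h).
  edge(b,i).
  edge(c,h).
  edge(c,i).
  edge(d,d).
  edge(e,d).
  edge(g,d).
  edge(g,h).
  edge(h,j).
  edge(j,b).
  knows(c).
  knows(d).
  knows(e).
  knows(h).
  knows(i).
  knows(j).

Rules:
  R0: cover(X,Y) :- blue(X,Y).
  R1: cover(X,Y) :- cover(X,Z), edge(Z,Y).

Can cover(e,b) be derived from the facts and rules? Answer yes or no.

round 1: derive cover(b,g) via R0 from blue(b,g)
round 1: derive cover(d,b) via R0 from blue(d,b)
round 1: derive cover(e,c) via R0 from blue(e,c)
round 1: derive cover(e,h) via R0 from blue(e,h)
round 1: derive cover(e,j) via R0 from blue(e,j)
round 1: derive cover(g,d) via R0 from blue(g,d)
round 1: derive cover(h,i) via R0 from blue(h,i)
round 2: derive cover(b,d) via R1 from cover(b,g), edge(g,d)
round 2: derive cover(b,h) via R1 from cover(b,g), edge(g,h)
round 2: derive cover(d,h) via R1 from cover(d,b), edge(b,h)
round 2: derive cover(d,i) via R1 from cover(d,b), edge(b,i)
round 2: derive cover(e,b) via R1 from cover(e,j), edge(j,b)
round 2: derive cover(e,i) via R1 from cover(e,c), edge(c,i)
round 3: derive cover(b,j) via R1 from cover(b,h), edge(h,j)
round 3: derive cover(d,j) via R1 from cover(d,h), edge(h,j)
round 4: derive cover(b,b) via R1 from cover(b,j), edge(j,b)
round 5: derive cover(b,i) via R1 from cover(b,b), edge(b,i)

yes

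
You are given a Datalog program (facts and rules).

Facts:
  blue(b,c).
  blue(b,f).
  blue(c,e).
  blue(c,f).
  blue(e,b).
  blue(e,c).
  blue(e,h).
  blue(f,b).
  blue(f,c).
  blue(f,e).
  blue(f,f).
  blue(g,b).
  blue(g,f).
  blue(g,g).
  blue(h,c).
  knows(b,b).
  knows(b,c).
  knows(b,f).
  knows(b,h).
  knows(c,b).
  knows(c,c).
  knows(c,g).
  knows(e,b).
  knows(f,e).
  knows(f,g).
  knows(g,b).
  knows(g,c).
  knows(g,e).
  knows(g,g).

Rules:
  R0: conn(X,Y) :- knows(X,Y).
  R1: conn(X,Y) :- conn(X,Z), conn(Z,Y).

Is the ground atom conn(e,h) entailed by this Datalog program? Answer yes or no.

yes

round 1: derive conn(b,b) via R0 from knows(b,b)
round 1: derive conn(b,c) via R0 from knows(b,c)
round 1: derive conn(b,f) via R0 from knows(b,f)
round 1: derive conn(b,h) via R0 from knows(b,h)
round 1: derive conn(c,b) via R0 from knows(c,b)
round 1: derive conn(c,c) via R0 from knows(c,c)
round 1: derive conn(c,g) via R0 from knows(c,g)
round 1: derive conn(e,b) via R0 from knows(e,b)
round 1: derive conn(f,e) via R0 from knows(f,e)
round 1: derive conn(f,g) via R0 from knows(f,g)
round 1: derive conn(g,b) via R0 from knows(g,b)
round 1: derive conn(g,c) via R0 from knows(g,c)
round 1: derive conn(g,e) via R0 from knows(g,e)
round 1: derive conn(g,g) via R0 from knows(g,g)
round 2: derive conn(b,e) via R1 from conn(b,f), conn(f,e)
round 2: derive conn(b,g) via R1 from conn(b,c), conn(c,g)
round 2: derive conn(c,e) via R1 from conn(c,g), conn(g,e)
round 2: derive conn(c,f) via R1 from conn(c,b), conn(b,f)
round 2: derive conn(c,h) via R1 from conn(c,b), conn(b,h)
round 2: derive conn(e,c) via R1 from conn(e,b), conn(b,c)
round 2: derive conn(e,f) via R1 from conn(e,b), conn(b,f)
round 2: derive conn(e,h) via R1 from conn(e,b), conn(b,h)
round 2: derive conn(f,b) via R1 from conn(f,e), conn(e,b)
round 2: derive conn(f,c) via R1 from conn(f,g), conn(g,c)
round 2: derive conn(g,f) via R1 from conn(g,b), conn(b,f)
round 2: derive conn(g,h) via R1 from conn(g,b), conn(b,h)
round 3: derive conn(e,e) via R1 from conn(e,b), conn(b,e)
round 3: derive conn(e,g) via R1 from conn(e,b), conn(b,g)
round 3: derive conn(f,f) via R1 from conn(f,b), conn(b,f)
round 3: derive conn(f,h) via R1 from conn(f,b), conn(b,h)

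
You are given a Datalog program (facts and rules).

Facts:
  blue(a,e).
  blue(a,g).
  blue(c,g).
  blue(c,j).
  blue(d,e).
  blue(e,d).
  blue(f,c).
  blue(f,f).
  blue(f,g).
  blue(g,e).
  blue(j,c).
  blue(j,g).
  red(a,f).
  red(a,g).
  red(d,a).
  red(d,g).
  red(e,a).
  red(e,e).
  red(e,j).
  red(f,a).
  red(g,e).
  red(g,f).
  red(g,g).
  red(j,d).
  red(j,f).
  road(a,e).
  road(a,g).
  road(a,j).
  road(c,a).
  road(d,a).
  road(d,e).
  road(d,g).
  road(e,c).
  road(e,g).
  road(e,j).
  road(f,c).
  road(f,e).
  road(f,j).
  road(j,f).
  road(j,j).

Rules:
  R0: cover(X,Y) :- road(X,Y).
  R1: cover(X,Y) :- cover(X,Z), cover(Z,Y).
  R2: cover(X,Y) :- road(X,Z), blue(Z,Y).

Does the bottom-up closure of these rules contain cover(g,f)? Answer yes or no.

no

round 1: derive cover(a,e) via R0 from road(a,e)
round 1: derive cover(a,g) via R0 from road(a,g)
round 1: derive cover(a,j) via R0 from road(a,j)
round 1: derive cover(c,a) via R0 from road(c,a)
round 1: derive cover(d,a) via R0 from road(d,a)
round 1: derive cover(d,e) via R0 from road(d,e)
round 1: derive cover(d,g) via R0 from road(d,g)
round 1: derive cover(e,c) via R0 from road(e,c)
round 1: derive cover(e,g) via R0 from road(e,g)
round 1: derive cover(e,j) via R0 from road(e,j)
round 1: derive cover(f,c) via R0 from road(f,c)
round 1: derive cover(f,e) via R0 from road(f,e)
round 1: derive cover(f,j) via R0 from road(f,j)
round 1: derive cover(j,f) via R0 from road(j,f)
round 1: derive cover(j,j) via R0 from road(j,j)
round 1: derive cover(a,c) via R2 from road(a,j), blue(j,c)
round 1: derive cover(a,d) via R2 from road(a,e), blue(e,d)
round 1: derive cover(c,e) via R2 from road(c,a), blue(a,e)
round 1: derive cover(c,g) via R2 from road(c,a), blue(a,g)
round 1: derive cover(d,d) via R2 from road(d,e), blue(e,d)
round 1: derive cover(e,e) via R2 from road(e,g), blue(g,e)
round 1: derive cover(f,d) via R2 from road(f,e), blue(e,d)
round 1: derive cover(f,g) via R2 from road(f,c), blue(c,g)
round 1: derive cover(j,c) via R2 from road(j,f), blue(f,c)
round 1: derive cover(j,g) via R2 from road(j,f), blue(f,g)
round 2: derive cover(a,a) via R1 from cover(a,c), cover(c,a)
round 2: derive cover(a,f) via R1 from cover(a,j), cover(j,f)
round 2: derive cover(c,c) via R1 from cover(c,a), cover(a,c)
round 2: derive cover(c,d) via R1 from cover(c,a), cover(a,d)
round 2: derive cover(c,j) via R1 from cover(c,a), cover(a,j)
round 2: derive cover(d,c) via R1 from cover(d,a), cover(a,c)
round 2: derive cover(d,j) via R1 from cover(d,a), cover(a,j)
round 2: derive cover(e,a) via R1 from cover(e,c), cover(c,a)
round 2: derive cover(e,f) via R1 from cover(e,j), cover(j,f)
round 2: derive cover(f,a) via R1 from cover(f,c), cover(c,a)
round 2: derive cover(f,f) via R1 from cover(f,j), cover(j,f)
round 2: derive cover(j,a) via R1 from cover(j,c), cover(c,a)
round 2: derive cover(j,d) via R1 from cover(j,f), cover(f,d)
round 2: derive cover(j,e) via R1 from cover(j,c), cover(c,e)
round 3: derive cover(c,f) via R1 from cover(c,a), cover(a,f)
round 3: derive cover(d,f) via R1 from cover(d,a), cover(a,f)
round 3: derive cover(e,d) via R1 from cover(e,a), cover(a,d)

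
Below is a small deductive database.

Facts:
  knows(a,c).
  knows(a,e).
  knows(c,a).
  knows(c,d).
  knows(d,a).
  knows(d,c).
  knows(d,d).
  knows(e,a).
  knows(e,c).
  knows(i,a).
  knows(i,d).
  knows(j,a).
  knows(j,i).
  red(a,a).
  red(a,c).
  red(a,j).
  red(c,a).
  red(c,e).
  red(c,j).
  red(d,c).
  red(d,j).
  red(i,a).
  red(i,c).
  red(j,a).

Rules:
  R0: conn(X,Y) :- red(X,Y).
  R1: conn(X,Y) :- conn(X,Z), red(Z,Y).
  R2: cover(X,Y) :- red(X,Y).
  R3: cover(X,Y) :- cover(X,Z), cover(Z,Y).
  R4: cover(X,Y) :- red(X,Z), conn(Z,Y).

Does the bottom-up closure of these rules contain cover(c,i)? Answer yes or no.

round 1: derive conn(a,a) via R0 from red(a,a)
round 1: derive conn(a,c) via R0 from red(a,c)
round 1: derive conn(a,j) via R0 from red(a,j)
round 1: derive conn(c,a) via R0 from red(c,a)
round 1: derive conn(c,e) via R0 from red(c,e)
round 1: derive conn(c,j) via R0 from red(c,j)
round 1: derive conn(d,c) via R0 from red(d,c)
round 1: derive conn(d,j) via R0 from red(d,j)
round 1: derive conn(i,a) via R0 from red(i,a)
round 1: derive conn(i,c) via R0 from red(i,c)
round 1: derive conn(j,a) via R0 from red(j,a)
round 1: derive cover(a,a) via R2 from red(a,a)
round 1: derive cover(a,c) via R2 from red(a,c)
round 1: derive cover(a,j) via R2 from red(a,j)
round 1: derive cover(c,a) via R2 from red(c,a)
round 1: derive cover(c,e) via R2 from red(c,e)
round 1: derive cover(c,j) via R2 from red(c,j)
round 1: derive cover(d,c) via R2 from red(d,c)
round 1: derive cover(d,j) via R2 from red(d,j)
round 1: derive cover(i,a) via R2 from red(i,a)
round 1: derive cover(i,c) via R2 from red(i,c)
round 1: derive cover(j,a) via R2 from red(j,a)
round 2: derive conn(a,e) via R1 from conn(a,c), red(c,e)
round 2: derive conn(c,c) via R1 from conn(c,a), red(a,c)
round 2: derive conn(d,a) via R1 from conn(d,c), red(c,a)
round 2: derive conn(d,e) via R1 from conn(d,c), red(c,e)
round 2: derive conn(i,e) via R1 from conn(i,c), red(c,e)
round 2: derive conn(i,j) via R1 from conn(i,a), red(a,j)
round 2: derive conn(j,c) via R1 from conn(j,a), red(a,c)
round 2: derive conn(j,j) via R1 from conn(j,a), red(a,j)
round 2: derive cover(a,e) via R3 from cover(a,c), cover(c,e)
round 2: derive cover(c,c) via R3 from cover(c,a), cover(a,c)
round 2: derive cover(d,a) via R3 from cover(d,c), cover(c,a)
round 2: derive cover(d,e) via R3 from cover(d,c), cover(c,e)
round 2: derive cover(i,e) via R3 from cover(i,c), cover(c,e)
round 2: derive cover(i,j) via R3 from cover(i,a), cover(a,j)
round 2: derive cover(j,c) via R3 from cover(j,a), cover(a,c)
round 2: derive cover(j,j) via R3 from cover(j,a), cover(a,j)
round 3: derive conn(j,e) via R1 from conn(j,c), red(c,e)
round 3: derive cover(j,e) via R3 from cover(j,a), cover(a,e)

no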